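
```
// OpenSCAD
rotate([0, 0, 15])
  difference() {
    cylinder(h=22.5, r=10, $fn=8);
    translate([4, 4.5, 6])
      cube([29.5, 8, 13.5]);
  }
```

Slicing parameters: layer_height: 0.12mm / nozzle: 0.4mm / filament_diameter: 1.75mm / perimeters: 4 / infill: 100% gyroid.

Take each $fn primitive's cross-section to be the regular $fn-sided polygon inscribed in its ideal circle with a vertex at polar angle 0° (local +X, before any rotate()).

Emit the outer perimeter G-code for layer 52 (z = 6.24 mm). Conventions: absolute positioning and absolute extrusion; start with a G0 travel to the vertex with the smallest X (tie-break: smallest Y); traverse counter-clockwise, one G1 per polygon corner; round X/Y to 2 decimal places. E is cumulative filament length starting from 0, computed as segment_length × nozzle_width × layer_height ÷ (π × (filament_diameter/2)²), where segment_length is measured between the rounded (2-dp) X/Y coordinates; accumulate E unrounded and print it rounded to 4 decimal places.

G0 X-9.66 Y-2.59 Z6.24
G1 X-5.00 Y-8.66 E0.1527
G1 X2.59 Y-9.66 E0.3055
G1 X8.66 Y-5.00 E0.4582
G1 X9.66 Y2.59 E0.6110
G1 X6.69 Y6.45 E0.7082
G1 X2.70 Y5.38 E0.7906
G1 X1.70 Y9.09 E0.8673
G1 X-2.59 Y9.66 E0.9537
G1 X-8.66 Y5.00 E1.1064
G1 X-9.66 Y-2.59 E1.2591

At z = 6.24 mm: the cylinder: section is a regular 8-gon, circumradius r=10; the cube at (4, 4.5) is present — its section is the full 29.5×8 rectangle; Taking the first minus the rest: starting from the r=10 cylinder, the 29.5×8 cube at (4, 4.5) partially overlaps it — only the 11.22 mm² overlap (of its 236.00 mm²) is removed, clipping the outline — 1 connected region; (whole slice rotated 15° about Z — lengths, areas and connectivity unchanged). The outline is a single polygon with 10 vertices. Extrusion per mm of travel: 0.4 × 0.12 / (π × 0.875²) = 0.019956. Accumulating E over each segment gives final E = 1.2591.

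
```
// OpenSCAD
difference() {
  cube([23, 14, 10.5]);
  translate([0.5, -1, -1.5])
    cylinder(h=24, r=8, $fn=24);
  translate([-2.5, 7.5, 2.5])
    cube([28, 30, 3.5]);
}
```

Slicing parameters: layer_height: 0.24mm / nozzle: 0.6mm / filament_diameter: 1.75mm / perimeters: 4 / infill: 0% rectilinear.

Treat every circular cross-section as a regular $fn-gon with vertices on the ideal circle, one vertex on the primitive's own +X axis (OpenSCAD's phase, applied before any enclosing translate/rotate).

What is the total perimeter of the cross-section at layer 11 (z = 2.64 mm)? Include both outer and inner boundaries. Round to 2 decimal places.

At z = 2.64 mm: the 23×14 cube contributes its full rectangle (perimeter 74.00 mm); the cylinder at (0.5, -1): section is a regular 24-gon, circumradius r=8 (perimeter = 2·24·8.000·sin(180°/24) = 50.12 mm); the cube at (-2.5, 7.5) (footprint 28×30) is included at this height (perimeter 116.00 mm); Subtracting the remaining from the first: starting from the 23×14 cube, the r=8 cylinder at (0.5, -1) partially overlaps it — only the 45.24 mm² overlap (of its 198.77 mm²) is removed, clipping the outline; the 28×30 cube at (-2.5, 7.5) partially overlaps it — only the 149.50 mm² overlap (of its 840.00 mm²) is removed, clipping the outline — boundary = 57.72 mm. Overall, the cross-section is a single solid region. Total boundary length (outer) = 57.72 mm.

57.72 mm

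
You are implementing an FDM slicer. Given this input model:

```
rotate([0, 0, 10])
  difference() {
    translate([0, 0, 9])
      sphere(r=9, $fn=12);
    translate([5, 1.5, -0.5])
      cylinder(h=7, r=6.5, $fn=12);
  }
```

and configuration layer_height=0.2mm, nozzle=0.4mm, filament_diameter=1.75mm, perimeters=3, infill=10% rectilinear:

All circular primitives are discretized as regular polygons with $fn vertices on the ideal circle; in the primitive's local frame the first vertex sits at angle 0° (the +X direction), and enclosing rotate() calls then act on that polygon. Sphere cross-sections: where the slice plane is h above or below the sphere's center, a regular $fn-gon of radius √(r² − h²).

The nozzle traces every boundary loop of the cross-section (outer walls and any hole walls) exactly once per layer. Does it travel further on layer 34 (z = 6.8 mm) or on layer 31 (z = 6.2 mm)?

Layer 34 (z = 6.8): the sphere: section is a regular 12-gon, circumradius = √(r²−h²) = √(9²−2.2²) = 8.727 (perimeter = 2·12·8.727·sin(180°/12) = 54.21 mm); the cylinder at (5, 1.5) does not reach this height (z outside [-0.5, 6.5]); Taking the first minus the rest: none of the subtracted shapes is present at this height, so the r=9 sphere is unchanged — boundary = 54.21 mm; (whole slice rotated 10° about Z — lengths, areas and connectivity unchanged). So its perimeter = 54.21 mm. Layer 31 (z = 6.2): the r=9 sphere slices to a regular 12-gon of circumradius 8.553 (√(r²−h²) with h=2.8 from center) (perimeter = 2·12·8.553·sin(180°/12) = 53.13 mm); the r=6.5 cylinder at (5, 1.5) gives a regular 12-gon of circumradius 6.5 (constant along its height) (perimeter = 2·12·6.500·sin(180°/12) = 40.38 mm); Subtracting the remaining from the first: starting from the r=9 sphere, the r=6.5 cylinder at (5, 1.5) partially overlaps it — only the 91.96 mm² overlap (of its 126.75 mm²) is removed, clipping the outline — boundary = 59.98 mm; (whole slice rotated 10° about Z — lengths, areas and connectivity unchanged). So its perimeter = 59.98 mm. Layer 31 is larger (59.98 vs 54.21 mm).

layer 31 (z = 6.2 mm)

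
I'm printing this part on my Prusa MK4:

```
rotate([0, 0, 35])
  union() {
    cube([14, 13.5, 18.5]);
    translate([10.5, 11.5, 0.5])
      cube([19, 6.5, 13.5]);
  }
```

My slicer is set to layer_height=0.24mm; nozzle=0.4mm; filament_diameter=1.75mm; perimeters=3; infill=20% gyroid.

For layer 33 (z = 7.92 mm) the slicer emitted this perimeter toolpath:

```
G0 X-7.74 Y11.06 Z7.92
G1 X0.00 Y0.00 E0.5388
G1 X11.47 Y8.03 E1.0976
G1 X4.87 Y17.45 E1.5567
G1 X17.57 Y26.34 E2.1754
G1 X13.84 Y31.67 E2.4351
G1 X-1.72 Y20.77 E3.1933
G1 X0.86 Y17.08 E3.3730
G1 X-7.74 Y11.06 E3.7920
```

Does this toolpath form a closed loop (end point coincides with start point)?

Start point (G0): (-7.74, 11.06). End point (last G1): the path returns to the start — closed.

yes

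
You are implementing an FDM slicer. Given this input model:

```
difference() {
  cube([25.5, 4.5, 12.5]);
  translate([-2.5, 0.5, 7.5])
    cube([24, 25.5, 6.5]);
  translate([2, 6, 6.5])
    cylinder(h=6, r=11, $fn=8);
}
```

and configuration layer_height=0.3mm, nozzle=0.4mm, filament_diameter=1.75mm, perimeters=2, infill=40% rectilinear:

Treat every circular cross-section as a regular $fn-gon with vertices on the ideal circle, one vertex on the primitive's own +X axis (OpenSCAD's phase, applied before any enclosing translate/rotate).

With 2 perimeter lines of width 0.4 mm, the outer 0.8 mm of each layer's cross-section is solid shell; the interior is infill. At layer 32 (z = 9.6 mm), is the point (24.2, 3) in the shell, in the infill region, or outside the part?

infill

At z = 9.6 mm: the cube is present — its section is the full 25.5×4.5 rectangle; the 24×25.5 cube at (-2.5, 0.5) contributes its full rectangle; the r=11 cylinder at (2, 6) gives a regular 8-gon of circumradius 11 (constant along its height); After the difference (first − rest): starting from the 25.5×4.5 cube, the 24×25.5 cube at (-2.5, 0.5) partially overlaps it — only the 86.00 mm² overlap (of its 612.00 mm²) is removed, clipping the outline; the r=11 cylinder at (2, 6) partially overlaps it — only the 5.31 mm² overlap (of its 342.24 mm²) is removed, clipping the outline — 1 connected region. Overall, the cross-section is a single solid region. The nearest boundary edge runs (25.50, 4.50)→(25.50, 0.00); distance from the point to it = 1.30 mm. The point is inside the cross-section and 1.30 mm from the nearest boundary — more than the 0.8 mm shell width (2 × 0.4), so it's in the infill interior.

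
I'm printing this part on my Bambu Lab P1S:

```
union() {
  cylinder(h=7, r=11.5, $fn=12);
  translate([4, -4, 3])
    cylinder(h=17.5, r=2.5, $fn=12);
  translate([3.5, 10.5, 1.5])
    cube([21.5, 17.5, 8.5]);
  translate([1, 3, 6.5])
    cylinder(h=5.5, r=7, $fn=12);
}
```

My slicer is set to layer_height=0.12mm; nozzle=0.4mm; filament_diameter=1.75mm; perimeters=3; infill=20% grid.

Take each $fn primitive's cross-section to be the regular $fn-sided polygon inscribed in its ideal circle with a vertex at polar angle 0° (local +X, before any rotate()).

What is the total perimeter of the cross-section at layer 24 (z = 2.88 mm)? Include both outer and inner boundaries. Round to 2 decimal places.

148.90 mm

At z = 2.88 mm: the cylinder: section is a regular 12-gon, circumradius r=11.5 (perimeter = 2·12·11.500·sin(180°/12) = 71.43 mm); the cylinder at (4, -4) is absent (z outside [3, 20.5]); the cube at (3.5, 10.5) is present — its section is the full 21.5×17.5 rectangle (perimeter 78.00 mm); the cylinder at (1, 3) is absent (z outside [6.5, 12]); Combining (union): the regions partially overlap (shared area 0.01 mm²), so the edge portions inside another operand are dropped and the merged outline is re-measured after clipping — boundary = 148.90 mm. Overall, the cross-section is a single solid region. Total boundary length (outer) = 148.90 mm.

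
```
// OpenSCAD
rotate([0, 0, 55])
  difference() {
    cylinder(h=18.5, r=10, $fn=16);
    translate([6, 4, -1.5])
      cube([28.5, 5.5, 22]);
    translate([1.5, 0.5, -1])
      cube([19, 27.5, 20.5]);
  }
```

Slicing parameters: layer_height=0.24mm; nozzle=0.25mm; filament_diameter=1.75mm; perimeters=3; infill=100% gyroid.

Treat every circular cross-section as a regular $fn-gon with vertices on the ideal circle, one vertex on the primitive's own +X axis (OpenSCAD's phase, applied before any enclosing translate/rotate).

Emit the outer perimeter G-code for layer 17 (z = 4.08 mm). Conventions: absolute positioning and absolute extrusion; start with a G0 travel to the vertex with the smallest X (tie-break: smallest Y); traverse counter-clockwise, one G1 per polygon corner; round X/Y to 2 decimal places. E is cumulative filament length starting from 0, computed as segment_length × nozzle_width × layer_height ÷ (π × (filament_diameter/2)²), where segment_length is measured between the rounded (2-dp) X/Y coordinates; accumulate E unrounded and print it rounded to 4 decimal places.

At z = 4.08 mm: the cylinder: section is a regular 16-gon, circumradius r=10; the cube at (6, 4) (footprint 28.5×5.5) is included at this height; the 19×27.5 cube at (1.5, 0.5) contributes its full rectangle; Subtracting the remaining from the first: starting from the r=10 cylinder, the 28.5×5.5 cube at (6, 4) partially overlaps it — only the 6.82 mm² overlap (of its 156.75 mm²) is removed, clipping the outline; the 19×27.5 cube at (1.5, 0.5) partially overlaps it — only the 50.71 mm² overlap (of its 522.50 mm²) is removed, clipping the outline — 1 connected region; (whole slice rotated 55° about Z — lengths, areas and connectivity unchanged). The outline is a single polygon with 16 vertices. Extrusion per mm of travel: 0.25 × 0.24 / (π × 0.875²) = 0.024945. Accumulating E over each segment gives final E = 1.6576.

G0 X-9.85 Y-1.74 Z4.08
G1 X-8.43 Y-5.37 E0.0972
G1 X-5.74 Y-8.19 E0.1944
G1 X-2.16 Y-9.76 E0.2920
G1 X1.74 Y-9.85 E0.3893
G1 X5.37 Y-8.43 E0.4865
G1 X8.19 Y-5.74 E0.5837
G1 X9.76 Y-2.16 E0.6812
G1 X9.85 Y1.74 E0.7786
G1 X8.43 Y5.37 E0.8758
G1 X5.74 Y8.19 E0.9730
G1 X5.27 Y8.40 E0.9858
G1 X0.45 Y1.52 E1.1954
G1 X-7.09 Y6.79 E1.4249
G1 X-8.19 Y5.74 E1.4628
G1 X-9.76 Y2.16 E1.5603
G1 X-9.85 Y-1.74 E1.6576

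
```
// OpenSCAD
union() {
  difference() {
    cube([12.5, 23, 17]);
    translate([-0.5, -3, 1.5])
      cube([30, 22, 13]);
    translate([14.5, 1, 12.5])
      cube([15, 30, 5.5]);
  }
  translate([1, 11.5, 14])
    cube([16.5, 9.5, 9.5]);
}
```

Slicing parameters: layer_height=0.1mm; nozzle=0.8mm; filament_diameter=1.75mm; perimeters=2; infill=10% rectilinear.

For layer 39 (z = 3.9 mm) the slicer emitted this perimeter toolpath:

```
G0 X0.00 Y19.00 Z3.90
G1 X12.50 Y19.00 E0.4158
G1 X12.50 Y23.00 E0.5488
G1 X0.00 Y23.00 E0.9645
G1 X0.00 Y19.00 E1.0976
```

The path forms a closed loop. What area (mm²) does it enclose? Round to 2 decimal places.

50.00 mm²

Apply the shoelace formula to the sequence of (X, Y) vertices; enclosed area = 50.00 mm².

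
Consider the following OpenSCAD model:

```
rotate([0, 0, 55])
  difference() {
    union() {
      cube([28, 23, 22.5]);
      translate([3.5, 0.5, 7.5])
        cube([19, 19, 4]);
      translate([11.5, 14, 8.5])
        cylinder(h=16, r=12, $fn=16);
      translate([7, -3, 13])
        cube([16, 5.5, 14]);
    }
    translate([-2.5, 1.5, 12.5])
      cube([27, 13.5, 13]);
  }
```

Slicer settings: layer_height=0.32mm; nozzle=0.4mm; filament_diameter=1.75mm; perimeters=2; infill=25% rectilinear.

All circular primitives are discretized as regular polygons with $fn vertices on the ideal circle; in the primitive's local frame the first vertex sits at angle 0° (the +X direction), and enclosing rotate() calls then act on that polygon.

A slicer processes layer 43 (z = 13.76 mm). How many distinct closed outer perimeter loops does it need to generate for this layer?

1

At z = 13.76 mm: the cube (footprint 28×23) is included at this height; the cube at (3.5, 0.5) does not reach this height (z outside [7.5, 11.5]); the r=12 cylinder at (11.5, 14) contributes a regular 16-gon of circumradius 12; the 16×5.5 cube at (7, -3) contributes its full rectangle; Merging all regions: the regions partially overlap (shared area 449.72 mm²), so overlapping operands fuse into one piece — 1 connected region; the cube at (-2.5, 1.5) is present — its section is the full 27×13.5 rectangle; Subtracting the remaining from the first: starting from that combined region, the 27×13.5 cube at (-2.5, 1.5) partially overlaps it — only the 331.78 mm² overlap (of its 364.50 mm²) is removed, clipping the outline — 1 connected region; (whole slice rotated 55° about Z — lengths, areas and connectivity unchanged). The result has 1 disconnected region.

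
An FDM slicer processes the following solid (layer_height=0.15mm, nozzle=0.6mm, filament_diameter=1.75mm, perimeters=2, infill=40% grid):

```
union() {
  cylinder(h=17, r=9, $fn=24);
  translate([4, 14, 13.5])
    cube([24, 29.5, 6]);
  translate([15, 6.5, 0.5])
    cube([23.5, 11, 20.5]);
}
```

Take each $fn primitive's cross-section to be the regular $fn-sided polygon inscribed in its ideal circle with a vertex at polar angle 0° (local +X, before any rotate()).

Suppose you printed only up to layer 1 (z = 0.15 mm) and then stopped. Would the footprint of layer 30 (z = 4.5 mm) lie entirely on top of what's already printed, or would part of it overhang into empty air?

Compare the two slices. At z = 0.15: the r=9 cylinder gives a regular 24-gon of circumradius 9 (constant along its height) (area = (24/2)·9.000²·sin(360°/24) = 251.57 mm²); the cube at (4, 14) is absent (z outside [13.5, 19.5]); the cube at (15, 6.5) is absent (z outside [0.5, 21]); Combining (union): only the r=9 cylinder is present, so the union is just that shape — area = 251.57 mm². At z = 4.5: the r=9 cylinder gives a regular 24-gon of circumradius 9 (constant along its height) (area = (24/2)·9.000²·sin(360°/24) = 251.57 mm²); the cube at (4, 14) does not reach this height (z outside [13.5, 19.5]); the cube at (15, 6.5) is present — its section is the full 23.5×11 rectangle (area 258.50 mm²); Combining (union): the 2 present regions are separate (no shared area or edge), so areas and boundary lengths simply add and each stays a separate island — area = 510.07 mm². Checking containment: at z = 4.5 the cross-section extends beyond the z = 0.15 cross-section by about 258.50 mm².

part overhangs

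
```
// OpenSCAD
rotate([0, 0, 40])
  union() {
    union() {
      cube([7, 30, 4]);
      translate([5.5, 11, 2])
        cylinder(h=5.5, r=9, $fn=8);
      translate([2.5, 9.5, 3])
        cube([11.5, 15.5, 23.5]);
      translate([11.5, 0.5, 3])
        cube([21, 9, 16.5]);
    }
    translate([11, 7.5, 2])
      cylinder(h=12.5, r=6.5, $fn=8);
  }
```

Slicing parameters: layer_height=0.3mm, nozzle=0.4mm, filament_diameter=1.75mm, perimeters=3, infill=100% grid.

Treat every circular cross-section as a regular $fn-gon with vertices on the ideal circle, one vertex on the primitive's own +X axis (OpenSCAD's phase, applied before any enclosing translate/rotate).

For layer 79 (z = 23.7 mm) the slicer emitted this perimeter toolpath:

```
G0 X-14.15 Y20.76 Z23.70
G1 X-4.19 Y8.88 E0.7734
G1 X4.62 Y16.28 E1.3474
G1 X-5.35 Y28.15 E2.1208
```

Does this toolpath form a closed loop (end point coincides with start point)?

Start point (G0): (-14.15, 20.76). End point (last G1): the path does not return to the start — open.

no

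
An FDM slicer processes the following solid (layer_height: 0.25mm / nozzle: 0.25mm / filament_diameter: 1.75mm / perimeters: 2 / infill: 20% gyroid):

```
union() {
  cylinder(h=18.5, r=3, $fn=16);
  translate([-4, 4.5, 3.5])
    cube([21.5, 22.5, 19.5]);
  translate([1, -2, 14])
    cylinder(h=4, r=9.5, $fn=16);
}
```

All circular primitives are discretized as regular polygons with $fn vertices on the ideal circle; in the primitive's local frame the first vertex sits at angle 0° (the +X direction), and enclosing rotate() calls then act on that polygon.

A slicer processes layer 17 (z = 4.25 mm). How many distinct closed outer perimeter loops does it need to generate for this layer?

2

At z = 4.25 mm: the r=3 cylinder gives a regular 16-gon of circumradius 3 (constant along its height); the cube at (-4, 4.5) (footprint 21.5×22.5) is included at this height; the cylinder at (1, -2) does not reach this height (z outside [14, 18]); Merging all regions: the 2 present regions are separate (no shared area or edge), so areas and boundary lengths simply add and each stays a separate island — 2 connected regions. The result has 2 disconnected regions.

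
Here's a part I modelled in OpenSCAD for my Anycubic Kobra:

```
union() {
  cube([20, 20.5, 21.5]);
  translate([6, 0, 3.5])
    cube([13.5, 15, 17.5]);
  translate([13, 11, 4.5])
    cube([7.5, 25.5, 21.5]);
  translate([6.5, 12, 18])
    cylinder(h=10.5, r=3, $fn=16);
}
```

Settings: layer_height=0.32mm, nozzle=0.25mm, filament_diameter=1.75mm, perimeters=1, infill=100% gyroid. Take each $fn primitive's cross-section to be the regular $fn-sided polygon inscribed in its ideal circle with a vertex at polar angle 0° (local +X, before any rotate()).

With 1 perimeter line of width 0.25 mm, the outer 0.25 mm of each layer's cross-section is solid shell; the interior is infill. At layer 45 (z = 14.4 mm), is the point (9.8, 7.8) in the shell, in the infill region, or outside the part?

infill

At z = 14.4 mm: the cube is present — its section is the full 20×20.5 rectangle; the cube at (6, 0) is present — its section is the full 13.5×15 rectangle; the cube at (13, 11) is present — its section is the full 7.5×25.5 rectangle; the cylinder at (6.5, 12) is absent (z outside [18, 28.5]); Taking the union: the regions partially overlap (shared area 269.00 mm²), so overlapping operands fuse into one piece — 1 connected region. Overall, the cross-section is a single solid region. The nearest boundary edge runs (19.50, 0.00)→(6.00, 0.00); distance from the point to it = 7.80 mm. The point is inside the cross-section and 7.80 mm from the nearest boundary — more than the 0.25 mm shell width (1 × 0.25), so it's in the infill interior.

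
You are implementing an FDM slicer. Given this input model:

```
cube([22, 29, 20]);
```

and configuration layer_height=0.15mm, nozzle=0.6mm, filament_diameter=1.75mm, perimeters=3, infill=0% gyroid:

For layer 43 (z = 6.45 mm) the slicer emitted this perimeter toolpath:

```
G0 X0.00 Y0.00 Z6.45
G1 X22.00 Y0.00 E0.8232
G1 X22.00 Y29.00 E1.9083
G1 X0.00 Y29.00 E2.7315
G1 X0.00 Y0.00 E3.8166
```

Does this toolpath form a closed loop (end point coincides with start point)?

yes

Start point (G0): (0.00, 0.00). End point (last G1): the path returns to the start — closed.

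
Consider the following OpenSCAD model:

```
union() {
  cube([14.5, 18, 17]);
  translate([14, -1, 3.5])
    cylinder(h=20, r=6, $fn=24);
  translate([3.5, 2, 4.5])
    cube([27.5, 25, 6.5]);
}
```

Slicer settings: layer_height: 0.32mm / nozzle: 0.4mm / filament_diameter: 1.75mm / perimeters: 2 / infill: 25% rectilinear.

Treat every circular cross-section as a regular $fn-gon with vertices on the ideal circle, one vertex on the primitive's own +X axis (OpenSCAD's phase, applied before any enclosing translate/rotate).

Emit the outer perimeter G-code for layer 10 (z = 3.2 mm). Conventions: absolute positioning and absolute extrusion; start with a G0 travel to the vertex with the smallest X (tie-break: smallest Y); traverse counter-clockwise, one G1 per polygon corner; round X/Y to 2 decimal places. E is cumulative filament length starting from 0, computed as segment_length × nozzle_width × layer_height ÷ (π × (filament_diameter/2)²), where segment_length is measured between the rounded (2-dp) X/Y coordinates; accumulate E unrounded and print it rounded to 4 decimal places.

G0 X0.00 Y0.00 Z3.20
G1 X14.50 Y0.00 E0.7716
G1 X14.50 Y18.00 E1.7295
G1 X0.00 Y18.00 E2.5012
G1 X0.00 Y0.00 E3.4591

At z = 3.2 mm: the cube (footprint 14.5×18) is included at this height; the cylinder at (14, -1) is not intersected at this z (z outside [3.5, 23.5]); the cube at (3.5, 2) is not intersected at this z (z outside [4.5, 11]); Merging all regions: only the 14.5×18 cube is present, so the union is just that shape — 1 connected region. The outline is a single polygon with 4 vertices. Extrusion per mm of travel: 0.4 × 0.32 / (π × 0.875²) = 0.053216. Accumulating E over each segment gives final E = 3.4591.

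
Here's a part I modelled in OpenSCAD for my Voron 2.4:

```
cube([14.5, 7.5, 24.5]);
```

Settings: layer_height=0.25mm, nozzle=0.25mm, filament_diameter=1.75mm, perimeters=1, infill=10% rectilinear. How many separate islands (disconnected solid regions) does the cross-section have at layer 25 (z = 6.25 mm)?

1

At z = 6.25 mm: the 14.5×7.5 cube contributes its full rectangle. Overall, the cross-section is a single solid region. Island count = 1.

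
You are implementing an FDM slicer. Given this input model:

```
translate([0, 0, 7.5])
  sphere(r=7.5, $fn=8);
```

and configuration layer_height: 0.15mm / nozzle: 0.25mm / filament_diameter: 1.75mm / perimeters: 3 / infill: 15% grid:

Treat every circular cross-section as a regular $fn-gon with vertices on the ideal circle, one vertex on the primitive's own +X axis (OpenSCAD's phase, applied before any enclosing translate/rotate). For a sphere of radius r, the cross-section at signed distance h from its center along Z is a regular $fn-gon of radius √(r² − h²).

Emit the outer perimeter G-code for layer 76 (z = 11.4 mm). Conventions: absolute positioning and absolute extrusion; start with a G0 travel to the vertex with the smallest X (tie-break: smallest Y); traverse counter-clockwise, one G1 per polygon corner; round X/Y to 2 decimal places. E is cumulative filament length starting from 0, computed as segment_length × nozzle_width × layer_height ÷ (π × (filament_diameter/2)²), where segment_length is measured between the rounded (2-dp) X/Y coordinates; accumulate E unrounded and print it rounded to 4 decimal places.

G0 X-6.41 Y0.00 Z11.40
G1 X-4.53 Y-4.53 E0.0765
G1 X0.00 Y-6.41 E0.1529
G1 X4.53 Y-4.53 E0.2294
G1 X6.41 Y0.00 E0.3059
G1 X4.53 Y4.53 E0.3823
G1 X0.00 Y6.41 E0.4588
G1 X-4.53 Y4.53 E0.5353
G1 X-6.41 Y0.00 E0.6117

At z = 11.4 mm: the sphere: section is a regular 8-gon, circumradius = √(r²−h²) = √(7.5²−3.9²) = 6.406. The outline is a single polygon with 8 vertices. Extrusion per mm of travel: 0.25 × 0.15 / (π × 0.875²) = 0.015591. Accumulating E over each segment gives final E = 0.6117.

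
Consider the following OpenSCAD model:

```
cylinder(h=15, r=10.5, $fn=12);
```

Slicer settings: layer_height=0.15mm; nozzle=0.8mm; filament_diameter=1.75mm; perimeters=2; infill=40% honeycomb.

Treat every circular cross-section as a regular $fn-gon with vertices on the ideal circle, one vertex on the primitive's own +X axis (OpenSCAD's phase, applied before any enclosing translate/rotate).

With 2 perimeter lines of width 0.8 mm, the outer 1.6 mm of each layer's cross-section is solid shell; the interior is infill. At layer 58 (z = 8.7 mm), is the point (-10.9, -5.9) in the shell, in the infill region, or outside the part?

outside

At z = 8.7 mm: the r=10.5 cylinder gives a regular 12-gon of circumradius 10.5 (constant along its height). Overall, the cross-section is a single solid region. The nearest boundary edge runs (-10.50, 0.00)→(-9.09, -5.25); distance from the point to it = 1.92 mm. The point is not inside any of the regions above, so it lies outside the cross-section (1.92 mm from the nearest boundary).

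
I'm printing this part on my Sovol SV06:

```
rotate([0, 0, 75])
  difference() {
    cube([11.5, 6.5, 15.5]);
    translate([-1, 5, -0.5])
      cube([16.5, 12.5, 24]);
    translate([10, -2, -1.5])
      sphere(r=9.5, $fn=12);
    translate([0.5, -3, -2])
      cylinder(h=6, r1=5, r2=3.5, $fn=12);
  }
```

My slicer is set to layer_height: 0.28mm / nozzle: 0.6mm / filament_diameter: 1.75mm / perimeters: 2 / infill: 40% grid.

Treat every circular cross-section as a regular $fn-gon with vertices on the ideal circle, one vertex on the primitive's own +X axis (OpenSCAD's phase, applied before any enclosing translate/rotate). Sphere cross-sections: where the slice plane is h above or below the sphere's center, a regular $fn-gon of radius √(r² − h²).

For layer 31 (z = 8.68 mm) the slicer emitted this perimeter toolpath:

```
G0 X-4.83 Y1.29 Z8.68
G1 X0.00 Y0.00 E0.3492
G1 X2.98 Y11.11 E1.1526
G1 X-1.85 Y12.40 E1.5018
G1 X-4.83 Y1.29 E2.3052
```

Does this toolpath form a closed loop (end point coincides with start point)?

yes

Start point (G0): (-4.83, 1.29). End point (last G1): the path returns to the start — closed.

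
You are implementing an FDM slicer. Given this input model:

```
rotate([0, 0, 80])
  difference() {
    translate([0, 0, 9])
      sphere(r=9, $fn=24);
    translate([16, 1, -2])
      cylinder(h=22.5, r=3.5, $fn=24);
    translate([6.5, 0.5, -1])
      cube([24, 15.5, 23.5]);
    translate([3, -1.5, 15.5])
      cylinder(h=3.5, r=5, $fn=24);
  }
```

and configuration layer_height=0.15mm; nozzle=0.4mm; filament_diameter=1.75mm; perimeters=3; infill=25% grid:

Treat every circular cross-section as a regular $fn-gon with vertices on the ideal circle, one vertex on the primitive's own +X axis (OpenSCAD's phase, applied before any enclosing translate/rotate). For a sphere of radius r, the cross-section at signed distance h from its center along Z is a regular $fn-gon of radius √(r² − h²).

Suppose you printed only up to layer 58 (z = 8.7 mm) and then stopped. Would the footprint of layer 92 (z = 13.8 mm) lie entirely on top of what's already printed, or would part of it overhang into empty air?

Compare the two slices. At z = 8.7: the r=9 sphere contributes a regular 24-gon of circumradius √(9²−0.3²) = 8.995 (area = (24/2)·8.995²·sin(360°/24) = 251.29 mm²); the r=3.5 cylinder at (16, 1) contributes a regular 24-gon of circumradius 3.5 (area = (24/2)·3.500²·sin(360°/24) = 38.05 mm²); the 24×15.5 cube at (6.5, 0.5) contributes its full rectangle (area 372.00 mm²); the cylinder at (3, -1.5) is not intersected at this z (z outside [15.5, 19]); Subtracting the remaining from the first: starting from the r=9 sphere (251.29 mm²), the r=3.5 cylinder at (16, 1) misses the remaining region (no effect); the 24×15.5 cube at (6.5, 0.5) partially overlaps it — only the 9.08 mm² overlap (of its 372.00 mm²) is removed, clipping the outline — area = 242.21 mm²; (rotated 80° about Z; rotation is an isometry so areas/perimeters/island counts are preserved). At z = 13.8: the r=9 sphere slices to a regular 24-gon of circumradius 7.613 (√(r²−h²) with h=4.8 from center) (area = (24/2)·7.613²·sin(360°/24) = 180.01 mm²); the r=3.5 cylinder at (16, 1) gives a regular 24-gon of circumradius 3.5 (constant along its height) (area = (24/2)·3.500²·sin(360°/24) = 38.05 mm²); the cube at (6.5, 0.5) is present — its section is the full 24×15.5 rectangle (area 372.00 mm²); the cylinder at (3, -1.5) is absent (z outside [15.5, 19]); Taking the first minus the rest: starting from the r=9 sphere (180.01 mm²), the r=3.5 cylinder at (16, 1) misses the remaining region (no effect); the 24×15.5 cube at (6.5, 0.5) partially overlaps it — only the 2.27 mm² overlap (of its 372.00 mm²) is removed, clipping the outline — area = 177.74 mm²; (rotated 80° about Z; rotation is an isometry so areas/perimeters/island counts are preserved). Checking containment: the cross-section at z = 13.8 is a subset of the cross-section at z = 8.7.

entirely on top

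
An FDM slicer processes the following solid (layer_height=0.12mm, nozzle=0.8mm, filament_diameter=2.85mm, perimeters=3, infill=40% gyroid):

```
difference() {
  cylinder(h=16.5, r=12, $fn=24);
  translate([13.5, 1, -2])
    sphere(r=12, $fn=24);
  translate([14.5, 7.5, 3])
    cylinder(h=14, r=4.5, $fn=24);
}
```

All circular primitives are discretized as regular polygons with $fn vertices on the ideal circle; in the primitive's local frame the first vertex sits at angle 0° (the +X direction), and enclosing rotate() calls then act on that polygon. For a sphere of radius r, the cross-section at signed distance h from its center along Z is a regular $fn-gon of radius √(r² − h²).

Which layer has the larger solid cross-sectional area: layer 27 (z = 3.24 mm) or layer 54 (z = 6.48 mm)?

layer 54 (z = 6.48 mm)

Layer 27 (z = 3.24): the r=12 cylinder gives a regular 24-gon of circumradius 12 (constant along its height) (area = (24/2)·12.000²·sin(360°/24) = 447.24 mm²); the sphere at (13.5, 1): section is a regular 24-gon, circumradius = √(r²−h²) = √(12²−5.24²) = 10.795 (area = (24/2)·10.795²·sin(360°/24) = 361.96 mm²); the r=4.5 cylinder at (14.5, 7.5) gives a regular 24-gon of circumradius 4.5 (constant along its height) (area = (24/2)·4.500²·sin(360°/24) = 62.89 mm²); Taking the first minus the rest: starting from the r=12 cylinder (447.24 mm²), the r=12 sphere at (13.5, 1) partially overlaps it — only the 115.73 mm² overlap (of its 361.96 mm²) is removed, clipping the outline; the r=4.5 cylinder at (14.5, 7.5) misses the remaining region (no effect) — area = 331.51 mm². So its area = 331.51 mm². Layer 54 (z = 6.48): the r=12 cylinder contributes a regular 24-gon of circumradius 12 (area = (24/2)·12.000²·sin(360°/24) = 447.24 mm²); the sphere at (13.5, 1): section is a regular 24-gon, circumradius = √(r²−h²) = √(12²−8.48²) = 8.491 (area = (24/2)·8.491²·sin(360°/24) = 223.90 mm²); the cylinder at (14.5, 7.5): section is a regular 24-gon, circumradius r=4.5 (area = (24/2)·4.500²·sin(360°/24) = 62.89 mm²); Taking the first minus the rest: starting from the r=12 cylinder (447.24 mm²), the r=12 sphere at (13.5, 1) partially overlaps it — only the 70.39 mm² overlap (of its 223.90 mm²) is removed, clipping the outline; the r=4.5 cylinder at (14.5, 7.5) misses the remaining region (no effect) — area = 376.85 mm². So its area = 376.85 mm². Layer 54 is larger (376.85 vs 331.51 mm²).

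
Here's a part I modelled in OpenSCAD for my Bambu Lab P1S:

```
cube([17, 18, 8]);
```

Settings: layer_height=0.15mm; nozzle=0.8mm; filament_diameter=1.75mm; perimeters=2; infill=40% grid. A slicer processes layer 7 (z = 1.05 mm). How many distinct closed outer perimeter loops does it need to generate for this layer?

1

At z = 1.05 mm: the cube (footprint 17×18) is included at this height. The result has 1 disconnected region.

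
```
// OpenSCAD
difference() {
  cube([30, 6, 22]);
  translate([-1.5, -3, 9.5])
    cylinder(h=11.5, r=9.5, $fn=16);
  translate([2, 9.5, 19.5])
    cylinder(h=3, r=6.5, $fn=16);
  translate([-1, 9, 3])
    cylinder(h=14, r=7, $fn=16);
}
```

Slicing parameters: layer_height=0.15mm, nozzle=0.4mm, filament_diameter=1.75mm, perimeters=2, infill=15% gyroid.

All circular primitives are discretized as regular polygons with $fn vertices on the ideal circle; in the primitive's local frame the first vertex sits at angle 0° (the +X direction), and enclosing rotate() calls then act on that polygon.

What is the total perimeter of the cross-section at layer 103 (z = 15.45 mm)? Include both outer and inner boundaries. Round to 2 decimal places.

At z = 15.45 mm: the cube (footprint 30×6) is included at this height (perimeter 72.00 mm); the cylinder at (-1.5, -3): section is a regular 16-gon, circumradius r=9.5 (perimeter = 2·16·9.500·sin(180°/16) = 59.31 mm); the cylinder at (2, 9.5) is absent (z outside [19.5, 22.5]); the r=7 cylinder at (-1, 9) contributes a regular 16-gon of circumradius 7 (perimeter = 2·16·7.000·sin(180°/16) = 43.70 mm); Taking the first minus the rest: starting from the 30×6 cube, the r=9.5 cylinder at (-1.5, -3) partially overlaps it — only the 31.84 mm² overlap (of its 276.30 mm²) is removed, clipping the outline; the r=7 cylinder at (-1, 9) partially overlaps it — only the 2.84 mm² overlap (of its 150.01 mm²) is removed, clipping the outline — boundary = 60.86 mm. Overall, the cross-section is a single solid region. Total boundary length (outer) = 60.86 mm.

60.86 mm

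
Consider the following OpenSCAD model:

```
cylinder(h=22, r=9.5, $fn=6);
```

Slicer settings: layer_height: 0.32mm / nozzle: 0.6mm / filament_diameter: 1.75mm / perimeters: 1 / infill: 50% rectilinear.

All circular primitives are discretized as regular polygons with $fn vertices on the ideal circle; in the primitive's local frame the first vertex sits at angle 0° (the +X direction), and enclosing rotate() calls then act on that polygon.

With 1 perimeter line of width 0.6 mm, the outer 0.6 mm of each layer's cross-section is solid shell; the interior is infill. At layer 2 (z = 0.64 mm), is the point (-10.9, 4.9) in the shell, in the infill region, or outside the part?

outside

At z = 0.64 mm: the r=9.5 cylinder contributes a regular 6-gon of circumradius 9.5. Overall, the cross-section is a single solid region. The nearest boundary edge runs (-4.75, 8.23)→(-9.50, 0.00); distance from the point to it = 3.66 mm. The point is not inside any of the regions above, so it lies outside the cross-section (3.66 mm from the nearest boundary).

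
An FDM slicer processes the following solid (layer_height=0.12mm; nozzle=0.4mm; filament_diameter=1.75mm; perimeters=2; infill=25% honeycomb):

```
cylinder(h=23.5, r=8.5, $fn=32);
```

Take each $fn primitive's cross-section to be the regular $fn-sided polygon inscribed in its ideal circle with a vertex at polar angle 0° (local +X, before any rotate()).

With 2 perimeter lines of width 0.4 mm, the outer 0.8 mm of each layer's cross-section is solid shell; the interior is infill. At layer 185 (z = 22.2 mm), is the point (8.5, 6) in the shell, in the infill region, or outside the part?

outside

At z = 22.2 mm: the cylinder: section is a regular 32-gon, circumradius r=8.5. Overall, the cross-section is a single solid region. The nearest boundary edge runs (7.07, 4.72)→(6.01, 6.01); distance from the point to it = 1.92 mm. The point is not inside any of the regions above, so it lies outside the cross-section (1.92 mm from the nearest boundary).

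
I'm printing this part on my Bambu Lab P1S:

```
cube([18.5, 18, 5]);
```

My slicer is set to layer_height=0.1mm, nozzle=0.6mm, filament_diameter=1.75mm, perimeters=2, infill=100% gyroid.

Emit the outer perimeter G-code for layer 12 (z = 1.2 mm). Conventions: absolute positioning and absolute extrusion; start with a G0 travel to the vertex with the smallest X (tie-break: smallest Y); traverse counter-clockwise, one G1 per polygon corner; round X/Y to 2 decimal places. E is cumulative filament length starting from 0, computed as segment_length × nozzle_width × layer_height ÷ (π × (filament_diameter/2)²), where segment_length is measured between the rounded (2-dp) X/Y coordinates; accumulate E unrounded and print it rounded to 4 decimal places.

At z = 1.2 mm: the cube (footprint 18.5×18) is included at this height. The outline is a single polygon with 4 vertices. Extrusion per mm of travel: 0.6 × 0.1 / (π × 0.875²) = 0.024945. Accumulating E over each segment gives final E = 1.8210.

G0 X0.00 Y0.00 Z1.20
G1 X18.50 Y0.00 E0.4615
G1 X18.50 Y18.00 E0.9105
G1 X0.00 Y18.00 E1.3720
G1 X0.00 Y0.00 E1.8210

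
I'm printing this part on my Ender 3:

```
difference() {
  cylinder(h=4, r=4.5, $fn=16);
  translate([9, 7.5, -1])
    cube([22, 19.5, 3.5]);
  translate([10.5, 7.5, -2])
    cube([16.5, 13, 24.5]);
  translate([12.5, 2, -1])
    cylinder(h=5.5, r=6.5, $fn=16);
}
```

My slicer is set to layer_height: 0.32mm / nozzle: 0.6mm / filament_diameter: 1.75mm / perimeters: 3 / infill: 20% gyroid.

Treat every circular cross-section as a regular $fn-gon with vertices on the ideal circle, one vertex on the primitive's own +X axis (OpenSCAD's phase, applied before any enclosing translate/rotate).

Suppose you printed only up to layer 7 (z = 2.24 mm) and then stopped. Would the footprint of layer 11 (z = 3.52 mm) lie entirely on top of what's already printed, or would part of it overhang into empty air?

entirely on top

Compare the two slices. At z = 2.24: the cylinder: section is a regular 16-gon, circumradius r=4.5 (area = (16/2)·4.500²·sin(360°/16) = 61.99 mm²); the cube at (9, 7.5) (footprint 22×19.5) is included at this height (area 429.00 mm²); the cube at (10.5, 7.5) (footprint 16.5×13) is included at this height (area 214.50 mm²); the r=6.5 cylinder at (12.5, 2) gives a regular 16-gon of circumradius 6.5 (constant along its height) (area = (16/2)·6.500²·sin(360°/16) = 129.35 mm²); After the difference (first − rest): starting from the r=4.5 cylinder (61.99 mm²), the 22×19.5 cube at (9, 7.5) misses the remaining region (no effect); the 16.5×13 cube at (10.5, 7.5) misses the remaining region (no effect); the r=6.5 cylinder at (12.5, 2) misses the remaining region (no effect) — area = 61.99 mm². At z = 3.52: the r=4.5 cylinder gives a regular 16-gon of circumradius 4.5 (constant along its height) (area = (16/2)·4.500²·sin(360°/16) = 61.99 mm²); the cube at (9, 7.5) is not intersected at this z (z outside [-1, 2.5]); the cube at (10.5, 7.5) (footprint 16.5×13) is included at this height (area 214.50 mm²); the r=6.5 cylinder at (12.5, 2) contributes a regular 16-gon of circumradius 6.5 (area = (16/2)·6.500²·sin(360°/16) = 129.35 mm²); After the difference (first − rest): starting from the r=4.5 cylinder (61.99 mm²), the 16.5×13 cube at (10.5, 7.5) misses the remaining region (no effect); the r=6.5 cylinder at (12.5, 2) misses the remaining region (no effect) — area = 61.99 mm². Checking containment: the cross-section at z = 3.52 is a subset of the cross-section at z = 2.24.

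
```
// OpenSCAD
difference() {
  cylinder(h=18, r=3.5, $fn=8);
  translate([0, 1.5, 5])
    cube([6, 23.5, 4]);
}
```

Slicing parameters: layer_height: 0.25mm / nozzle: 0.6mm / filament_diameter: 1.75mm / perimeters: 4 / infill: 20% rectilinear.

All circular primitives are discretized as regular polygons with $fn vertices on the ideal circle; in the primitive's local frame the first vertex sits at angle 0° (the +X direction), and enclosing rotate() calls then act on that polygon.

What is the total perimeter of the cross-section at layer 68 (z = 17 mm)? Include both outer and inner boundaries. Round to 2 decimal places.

At z = 17 mm: the r=3.5 cylinder gives a regular 8-gon of circumradius 3.5 (constant along its height) (perimeter = 2·8·3.500·sin(180°/8) = 21.43 mm); the cube at (0, 1.5) is absent (z outside [5, 9]); Taking the first minus the rest: none of the subtracted shapes is present at this height, so the r=3.5 cylinder is unchanged — boundary = 21.43 mm. Overall, the cross-section is a single solid region. Total boundary length (outer) = 21.43 mm.

21.43 mm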